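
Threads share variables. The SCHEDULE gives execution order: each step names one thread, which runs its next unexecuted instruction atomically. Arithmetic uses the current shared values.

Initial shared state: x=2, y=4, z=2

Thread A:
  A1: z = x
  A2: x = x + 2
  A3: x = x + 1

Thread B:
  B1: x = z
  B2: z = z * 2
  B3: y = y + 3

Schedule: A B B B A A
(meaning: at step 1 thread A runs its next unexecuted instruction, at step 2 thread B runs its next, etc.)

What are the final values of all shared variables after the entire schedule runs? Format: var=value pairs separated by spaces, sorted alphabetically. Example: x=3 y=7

Step 1: thread A executes A1 (z = x). Shared: x=2 y=4 z=2. PCs: A@1 B@0
Step 2: thread B executes B1 (x = z). Shared: x=2 y=4 z=2. PCs: A@1 B@1
Step 3: thread B executes B2 (z = z * 2). Shared: x=2 y=4 z=4. PCs: A@1 B@2
Step 4: thread B executes B3 (y = y + 3). Shared: x=2 y=7 z=4. PCs: A@1 B@3
Step 5: thread A executes A2 (x = x + 2). Shared: x=4 y=7 z=4. PCs: A@2 B@3
Step 6: thread A executes A3 (x = x + 1). Shared: x=5 y=7 z=4. PCs: A@3 B@3

Answer: x=5 y=7 z=4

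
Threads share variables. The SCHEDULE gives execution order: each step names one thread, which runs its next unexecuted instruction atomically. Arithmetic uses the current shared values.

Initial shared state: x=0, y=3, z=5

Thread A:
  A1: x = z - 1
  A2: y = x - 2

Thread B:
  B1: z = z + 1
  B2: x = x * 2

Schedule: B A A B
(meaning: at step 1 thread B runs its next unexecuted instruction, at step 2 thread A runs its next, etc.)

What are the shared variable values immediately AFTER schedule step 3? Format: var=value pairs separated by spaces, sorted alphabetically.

Answer: x=5 y=3 z=6

Derivation:
Step 1: thread B executes B1 (z = z + 1). Shared: x=0 y=3 z=6. PCs: A@0 B@1
Step 2: thread A executes A1 (x = z - 1). Shared: x=5 y=3 z=6. PCs: A@1 B@1
Step 3: thread A executes A2 (y = x - 2). Shared: x=5 y=3 z=6. PCs: A@2 B@1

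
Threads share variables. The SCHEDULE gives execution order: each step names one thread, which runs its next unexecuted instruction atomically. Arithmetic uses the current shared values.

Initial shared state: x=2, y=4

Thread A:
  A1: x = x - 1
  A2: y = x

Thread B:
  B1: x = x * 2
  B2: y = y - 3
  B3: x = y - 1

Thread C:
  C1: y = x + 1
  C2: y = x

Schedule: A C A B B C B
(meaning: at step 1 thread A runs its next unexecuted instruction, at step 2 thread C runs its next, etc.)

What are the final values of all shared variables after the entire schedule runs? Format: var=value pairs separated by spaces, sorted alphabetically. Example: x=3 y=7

Answer: x=1 y=2

Derivation:
Step 1: thread A executes A1 (x = x - 1). Shared: x=1 y=4. PCs: A@1 B@0 C@0
Step 2: thread C executes C1 (y = x + 1). Shared: x=1 y=2. PCs: A@1 B@0 C@1
Step 3: thread A executes A2 (y = x). Shared: x=1 y=1. PCs: A@2 B@0 C@1
Step 4: thread B executes B1 (x = x * 2). Shared: x=2 y=1. PCs: A@2 B@1 C@1
Step 5: thread B executes B2 (y = y - 3). Shared: x=2 y=-2. PCs: A@2 B@2 C@1
Step 6: thread C executes C2 (y = x). Shared: x=2 y=2. PCs: A@2 B@2 C@2
Step 7: thread B executes B3 (x = y - 1). Shared: x=1 y=2. PCs: A@2 B@3 C@2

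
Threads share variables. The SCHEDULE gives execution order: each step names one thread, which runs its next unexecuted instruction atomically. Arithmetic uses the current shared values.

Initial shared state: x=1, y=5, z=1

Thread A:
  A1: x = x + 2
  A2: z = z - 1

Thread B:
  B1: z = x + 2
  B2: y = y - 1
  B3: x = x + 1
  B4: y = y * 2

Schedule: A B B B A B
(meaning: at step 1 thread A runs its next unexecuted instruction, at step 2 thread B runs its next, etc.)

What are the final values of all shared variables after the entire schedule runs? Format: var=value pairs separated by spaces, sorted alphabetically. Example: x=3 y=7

Step 1: thread A executes A1 (x = x + 2). Shared: x=3 y=5 z=1. PCs: A@1 B@0
Step 2: thread B executes B1 (z = x + 2). Shared: x=3 y=5 z=5. PCs: A@1 B@1
Step 3: thread B executes B2 (y = y - 1). Shared: x=3 y=4 z=5. PCs: A@1 B@2
Step 4: thread B executes B3 (x = x + 1). Shared: x=4 y=4 z=5. PCs: A@1 B@3
Step 5: thread A executes A2 (z = z - 1). Shared: x=4 y=4 z=4. PCs: A@2 B@3
Step 6: thread B executes B4 (y = y * 2). Shared: x=4 y=8 z=4. PCs: A@2 B@4

Answer: x=4 y=8 z=4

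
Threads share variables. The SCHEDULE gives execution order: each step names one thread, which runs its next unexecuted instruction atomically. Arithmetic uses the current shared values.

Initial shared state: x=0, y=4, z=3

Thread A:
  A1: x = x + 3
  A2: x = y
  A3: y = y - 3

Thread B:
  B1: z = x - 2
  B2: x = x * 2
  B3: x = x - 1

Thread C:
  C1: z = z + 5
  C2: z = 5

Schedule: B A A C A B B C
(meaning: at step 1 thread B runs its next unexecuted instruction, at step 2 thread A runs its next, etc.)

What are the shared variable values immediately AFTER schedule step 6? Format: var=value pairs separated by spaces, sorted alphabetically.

Step 1: thread B executes B1 (z = x - 2). Shared: x=0 y=4 z=-2. PCs: A@0 B@1 C@0
Step 2: thread A executes A1 (x = x + 3). Shared: x=3 y=4 z=-2. PCs: A@1 B@1 C@0
Step 3: thread A executes A2 (x = y). Shared: x=4 y=4 z=-2. PCs: A@2 B@1 C@0
Step 4: thread C executes C1 (z = z + 5). Shared: x=4 y=4 z=3. PCs: A@2 B@1 C@1
Step 5: thread A executes A3 (y = y - 3). Shared: x=4 y=1 z=3. PCs: A@3 B@1 C@1
Step 6: thread B executes B2 (x = x * 2). Shared: x=8 y=1 z=3. PCs: A@3 B@2 C@1

Answer: x=8 y=1 z=3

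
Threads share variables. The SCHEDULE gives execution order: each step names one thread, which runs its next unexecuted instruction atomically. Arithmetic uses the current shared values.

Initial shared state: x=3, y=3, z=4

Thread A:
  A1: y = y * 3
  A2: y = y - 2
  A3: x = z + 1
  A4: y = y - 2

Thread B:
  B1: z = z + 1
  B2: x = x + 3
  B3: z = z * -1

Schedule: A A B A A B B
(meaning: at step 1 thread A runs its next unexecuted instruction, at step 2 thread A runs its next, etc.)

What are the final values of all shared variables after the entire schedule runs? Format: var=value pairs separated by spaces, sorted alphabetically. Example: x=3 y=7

Answer: x=9 y=5 z=-5

Derivation:
Step 1: thread A executes A1 (y = y * 3). Shared: x=3 y=9 z=4. PCs: A@1 B@0
Step 2: thread A executes A2 (y = y - 2). Shared: x=3 y=7 z=4. PCs: A@2 B@0
Step 3: thread B executes B1 (z = z + 1). Shared: x=3 y=7 z=5. PCs: A@2 B@1
Step 4: thread A executes A3 (x = z + 1). Shared: x=6 y=7 z=5. PCs: A@3 B@1
Step 5: thread A executes A4 (y = y - 2). Shared: x=6 y=5 z=5. PCs: A@4 B@1
Step 6: thread B executes B2 (x = x + 3). Shared: x=9 y=5 z=5. PCs: A@4 B@2
Step 7: thread B executes B3 (z = z * -1). Shared: x=9 y=5 z=-5. PCs: A@4 B@3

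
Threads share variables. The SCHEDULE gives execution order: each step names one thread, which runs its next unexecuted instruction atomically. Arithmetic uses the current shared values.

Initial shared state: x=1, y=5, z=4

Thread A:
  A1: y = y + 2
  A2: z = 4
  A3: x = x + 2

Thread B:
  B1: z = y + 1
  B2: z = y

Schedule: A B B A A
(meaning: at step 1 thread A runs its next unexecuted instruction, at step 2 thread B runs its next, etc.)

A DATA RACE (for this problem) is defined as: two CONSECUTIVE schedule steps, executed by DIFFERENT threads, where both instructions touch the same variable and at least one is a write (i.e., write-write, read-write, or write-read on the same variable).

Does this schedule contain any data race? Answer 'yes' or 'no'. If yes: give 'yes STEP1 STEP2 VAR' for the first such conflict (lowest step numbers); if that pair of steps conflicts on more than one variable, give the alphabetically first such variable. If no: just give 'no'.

Answer: yes 1 2 y

Derivation:
Steps 1,2: A(y = y + 2) vs B(z = y + 1). RACE on y (W-R).
Steps 2,3: same thread (B). No race.
Steps 3,4: B(z = y) vs A(z = 4). RACE on z (W-W).
Steps 4,5: same thread (A). No race.
First conflict at steps 1,2.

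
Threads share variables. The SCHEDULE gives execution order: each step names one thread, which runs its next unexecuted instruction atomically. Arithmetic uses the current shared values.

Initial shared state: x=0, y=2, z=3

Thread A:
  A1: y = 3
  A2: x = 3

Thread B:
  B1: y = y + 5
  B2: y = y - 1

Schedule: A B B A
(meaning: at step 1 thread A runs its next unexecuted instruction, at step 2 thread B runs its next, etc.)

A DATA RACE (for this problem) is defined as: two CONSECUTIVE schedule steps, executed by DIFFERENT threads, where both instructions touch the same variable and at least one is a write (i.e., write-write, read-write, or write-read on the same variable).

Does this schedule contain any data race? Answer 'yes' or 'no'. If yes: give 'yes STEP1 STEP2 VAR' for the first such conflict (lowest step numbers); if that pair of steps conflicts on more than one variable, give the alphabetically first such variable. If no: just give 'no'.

Answer: yes 1 2 y

Derivation:
Steps 1,2: A(y = 3) vs B(y = y + 5). RACE on y (W-W).
Steps 2,3: same thread (B). No race.
Steps 3,4: B(r=y,w=y) vs A(r=-,w=x). No conflict.
First conflict at steps 1,2.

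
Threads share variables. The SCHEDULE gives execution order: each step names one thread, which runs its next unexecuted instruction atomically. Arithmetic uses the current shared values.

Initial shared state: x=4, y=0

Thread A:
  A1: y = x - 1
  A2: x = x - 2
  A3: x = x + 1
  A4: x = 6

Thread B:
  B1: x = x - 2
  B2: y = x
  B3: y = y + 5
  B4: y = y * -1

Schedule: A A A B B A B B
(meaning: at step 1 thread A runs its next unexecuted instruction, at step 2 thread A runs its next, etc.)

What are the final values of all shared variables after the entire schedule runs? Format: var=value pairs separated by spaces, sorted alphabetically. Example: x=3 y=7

Answer: x=6 y=-6

Derivation:
Step 1: thread A executes A1 (y = x - 1). Shared: x=4 y=3. PCs: A@1 B@0
Step 2: thread A executes A2 (x = x - 2). Shared: x=2 y=3. PCs: A@2 B@0
Step 3: thread A executes A3 (x = x + 1). Shared: x=3 y=3. PCs: A@3 B@0
Step 4: thread B executes B1 (x = x - 2). Shared: x=1 y=3. PCs: A@3 B@1
Step 5: thread B executes B2 (y = x). Shared: x=1 y=1. PCs: A@3 B@2
Step 6: thread A executes A4 (x = 6). Shared: x=6 y=1. PCs: A@4 B@2
Step 7: thread B executes B3 (y = y + 5). Shared: x=6 y=6. PCs: A@4 B@3
Step 8: thread B executes B4 (y = y * -1). Shared: x=6 y=-6. PCs: A@4 B@4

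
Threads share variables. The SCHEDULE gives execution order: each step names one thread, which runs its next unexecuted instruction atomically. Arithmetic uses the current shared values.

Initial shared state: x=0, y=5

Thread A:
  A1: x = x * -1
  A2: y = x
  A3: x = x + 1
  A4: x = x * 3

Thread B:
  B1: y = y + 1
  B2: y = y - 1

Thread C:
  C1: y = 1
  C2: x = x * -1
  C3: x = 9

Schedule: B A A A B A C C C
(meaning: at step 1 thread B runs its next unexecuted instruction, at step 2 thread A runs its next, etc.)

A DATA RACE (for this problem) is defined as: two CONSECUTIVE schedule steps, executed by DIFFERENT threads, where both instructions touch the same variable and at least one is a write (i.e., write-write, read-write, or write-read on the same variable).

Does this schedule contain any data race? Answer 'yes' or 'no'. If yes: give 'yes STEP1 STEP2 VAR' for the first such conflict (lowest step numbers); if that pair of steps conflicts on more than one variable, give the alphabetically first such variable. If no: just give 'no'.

Steps 1,2: B(r=y,w=y) vs A(r=x,w=x). No conflict.
Steps 2,3: same thread (A). No race.
Steps 3,4: same thread (A). No race.
Steps 4,5: A(r=x,w=x) vs B(r=y,w=y). No conflict.
Steps 5,6: B(r=y,w=y) vs A(r=x,w=x). No conflict.
Steps 6,7: A(r=x,w=x) vs C(r=-,w=y). No conflict.
Steps 7,8: same thread (C). No race.
Steps 8,9: same thread (C). No race.

Answer: no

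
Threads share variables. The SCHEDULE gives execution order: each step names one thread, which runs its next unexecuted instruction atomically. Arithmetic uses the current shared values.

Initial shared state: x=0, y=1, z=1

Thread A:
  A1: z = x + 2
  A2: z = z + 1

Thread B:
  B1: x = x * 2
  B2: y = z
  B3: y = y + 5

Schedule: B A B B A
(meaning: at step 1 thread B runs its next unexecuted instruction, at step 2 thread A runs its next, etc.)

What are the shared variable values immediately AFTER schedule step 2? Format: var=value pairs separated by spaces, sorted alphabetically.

Answer: x=0 y=1 z=2

Derivation:
Step 1: thread B executes B1 (x = x * 2). Shared: x=0 y=1 z=1. PCs: A@0 B@1
Step 2: thread A executes A1 (z = x + 2). Shared: x=0 y=1 z=2. PCs: A@1 B@1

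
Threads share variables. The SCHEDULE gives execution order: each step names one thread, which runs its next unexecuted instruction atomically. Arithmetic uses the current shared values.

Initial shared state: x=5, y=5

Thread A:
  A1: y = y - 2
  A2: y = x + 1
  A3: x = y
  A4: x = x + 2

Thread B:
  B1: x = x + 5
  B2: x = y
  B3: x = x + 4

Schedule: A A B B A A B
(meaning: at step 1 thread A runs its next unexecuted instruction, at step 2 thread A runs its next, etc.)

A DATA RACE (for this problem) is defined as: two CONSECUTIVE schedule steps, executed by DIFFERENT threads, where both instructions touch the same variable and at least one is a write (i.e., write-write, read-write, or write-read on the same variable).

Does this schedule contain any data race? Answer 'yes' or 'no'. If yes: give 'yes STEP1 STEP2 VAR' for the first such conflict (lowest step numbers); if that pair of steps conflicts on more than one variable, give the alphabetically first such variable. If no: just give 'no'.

Steps 1,2: same thread (A). No race.
Steps 2,3: A(y = x + 1) vs B(x = x + 5). RACE on x (R-W).
Steps 3,4: same thread (B). No race.
Steps 4,5: B(x = y) vs A(x = y). RACE on x (W-W).
Steps 5,6: same thread (A). No race.
Steps 6,7: A(x = x + 2) vs B(x = x + 4). RACE on x (W-W).
First conflict at steps 2,3.

Answer: yes 2 3 x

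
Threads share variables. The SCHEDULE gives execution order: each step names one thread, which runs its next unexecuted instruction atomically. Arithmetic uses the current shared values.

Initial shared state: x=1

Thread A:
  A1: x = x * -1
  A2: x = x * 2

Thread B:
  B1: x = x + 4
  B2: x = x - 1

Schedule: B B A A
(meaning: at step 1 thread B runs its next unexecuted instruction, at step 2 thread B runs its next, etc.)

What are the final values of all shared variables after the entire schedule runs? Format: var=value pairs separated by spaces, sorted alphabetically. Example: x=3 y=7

Step 1: thread B executes B1 (x = x + 4). Shared: x=5. PCs: A@0 B@1
Step 2: thread B executes B2 (x = x - 1). Shared: x=4. PCs: A@0 B@2
Step 3: thread A executes A1 (x = x * -1). Shared: x=-4. PCs: A@1 B@2
Step 4: thread A executes A2 (x = x * 2). Shared: x=-8. PCs: A@2 B@2

Answer: x=-8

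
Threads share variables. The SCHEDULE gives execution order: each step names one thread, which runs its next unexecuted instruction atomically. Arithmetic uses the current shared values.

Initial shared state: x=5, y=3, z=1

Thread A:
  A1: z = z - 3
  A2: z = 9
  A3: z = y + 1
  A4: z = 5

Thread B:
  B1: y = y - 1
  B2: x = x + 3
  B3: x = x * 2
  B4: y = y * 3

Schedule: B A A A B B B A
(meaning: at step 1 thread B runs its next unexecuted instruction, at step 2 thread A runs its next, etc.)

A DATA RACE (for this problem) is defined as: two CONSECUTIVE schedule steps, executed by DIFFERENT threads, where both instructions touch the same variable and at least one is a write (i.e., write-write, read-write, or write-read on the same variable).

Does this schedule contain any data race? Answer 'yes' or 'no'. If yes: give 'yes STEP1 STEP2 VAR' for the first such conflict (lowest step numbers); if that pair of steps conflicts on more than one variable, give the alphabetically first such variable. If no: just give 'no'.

Answer: no

Derivation:
Steps 1,2: B(r=y,w=y) vs A(r=z,w=z). No conflict.
Steps 2,3: same thread (A). No race.
Steps 3,4: same thread (A). No race.
Steps 4,5: A(r=y,w=z) vs B(r=x,w=x). No conflict.
Steps 5,6: same thread (B). No race.
Steps 6,7: same thread (B). No race.
Steps 7,8: B(r=y,w=y) vs A(r=-,w=z). No conflict.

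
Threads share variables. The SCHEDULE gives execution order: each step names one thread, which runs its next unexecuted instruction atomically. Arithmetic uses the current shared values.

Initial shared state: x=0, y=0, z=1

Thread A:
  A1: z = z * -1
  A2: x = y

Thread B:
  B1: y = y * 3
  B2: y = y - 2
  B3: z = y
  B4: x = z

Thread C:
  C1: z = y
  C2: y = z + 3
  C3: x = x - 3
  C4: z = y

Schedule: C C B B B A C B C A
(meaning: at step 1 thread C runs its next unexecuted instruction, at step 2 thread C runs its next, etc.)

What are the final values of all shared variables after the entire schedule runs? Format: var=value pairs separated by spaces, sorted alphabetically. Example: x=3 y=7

Answer: x=7 y=7 z=7

Derivation:
Step 1: thread C executes C1 (z = y). Shared: x=0 y=0 z=0. PCs: A@0 B@0 C@1
Step 2: thread C executes C2 (y = z + 3). Shared: x=0 y=3 z=0. PCs: A@0 B@0 C@2
Step 3: thread B executes B1 (y = y * 3). Shared: x=0 y=9 z=0. PCs: A@0 B@1 C@2
Step 4: thread B executes B2 (y = y - 2). Shared: x=0 y=7 z=0. PCs: A@0 B@2 C@2
Step 5: thread B executes B3 (z = y). Shared: x=0 y=7 z=7. PCs: A@0 B@3 C@2
Step 6: thread A executes A1 (z = z * -1). Shared: x=0 y=7 z=-7. PCs: A@1 B@3 C@2
Step 7: thread C executes C3 (x = x - 3). Shared: x=-3 y=7 z=-7. PCs: A@1 B@3 C@3
Step 8: thread B executes B4 (x = z). Shared: x=-7 y=7 z=-7. PCs: A@1 B@4 C@3
Step 9: thread C executes C4 (z = y). Shared: x=-7 y=7 z=7. PCs: A@1 B@4 C@4
Step 10: thread A executes A2 (x = y). Shared: x=7 y=7 z=7. PCs: A@2 B@4 C@4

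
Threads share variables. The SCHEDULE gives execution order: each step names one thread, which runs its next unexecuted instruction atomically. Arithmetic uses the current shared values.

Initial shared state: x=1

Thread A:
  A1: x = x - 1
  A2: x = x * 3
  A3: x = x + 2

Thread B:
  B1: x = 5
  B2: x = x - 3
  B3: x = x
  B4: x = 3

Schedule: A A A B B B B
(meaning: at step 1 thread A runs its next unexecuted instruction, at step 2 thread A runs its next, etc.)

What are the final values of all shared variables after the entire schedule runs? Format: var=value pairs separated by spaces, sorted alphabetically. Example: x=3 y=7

Step 1: thread A executes A1 (x = x - 1). Shared: x=0. PCs: A@1 B@0
Step 2: thread A executes A2 (x = x * 3). Shared: x=0. PCs: A@2 B@0
Step 3: thread A executes A3 (x = x + 2). Shared: x=2. PCs: A@3 B@0
Step 4: thread B executes B1 (x = 5). Shared: x=5. PCs: A@3 B@1
Step 5: thread B executes B2 (x = x - 3). Shared: x=2. PCs: A@3 B@2
Step 6: thread B executes B3 (x = x). Shared: x=2. PCs: A@3 B@3
Step 7: thread B executes B4 (x = 3). Shared: x=3. PCs: A@3 B@4

Answer: x=3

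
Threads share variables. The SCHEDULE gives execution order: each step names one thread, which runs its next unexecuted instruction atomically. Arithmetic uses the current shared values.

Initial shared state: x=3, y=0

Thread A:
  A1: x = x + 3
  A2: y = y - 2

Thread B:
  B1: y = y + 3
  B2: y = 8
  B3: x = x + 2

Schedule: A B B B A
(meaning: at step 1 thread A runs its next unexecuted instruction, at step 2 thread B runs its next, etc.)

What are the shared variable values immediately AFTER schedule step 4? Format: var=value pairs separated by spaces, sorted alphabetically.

Step 1: thread A executes A1 (x = x + 3). Shared: x=6 y=0. PCs: A@1 B@0
Step 2: thread B executes B1 (y = y + 3). Shared: x=6 y=3. PCs: A@1 B@1
Step 3: thread B executes B2 (y = 8). Shared: x=6 y=8. PCs: A@1 B@2
Step 4: thread B executes B3 (x = x + 2). Shared: x=8 y=8. PCs: A@1 B@3

Answer: x=8 y=8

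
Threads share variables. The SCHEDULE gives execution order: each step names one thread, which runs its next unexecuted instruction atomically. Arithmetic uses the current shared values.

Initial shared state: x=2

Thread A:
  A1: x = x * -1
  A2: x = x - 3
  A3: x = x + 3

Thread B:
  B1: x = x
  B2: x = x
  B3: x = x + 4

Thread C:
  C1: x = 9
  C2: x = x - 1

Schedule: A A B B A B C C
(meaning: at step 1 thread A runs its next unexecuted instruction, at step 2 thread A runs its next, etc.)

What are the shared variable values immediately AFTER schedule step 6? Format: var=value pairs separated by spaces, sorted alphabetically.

Answer: x=2

Derivation:
Step 1: thread A executes A1 (x = x * -1). Shared: x=-2. PCs: A@1 B@0 C@0
Step 2: thread A executes A2 (x = x - 3). Shared: x=-5. PCs: A@2 B@0 C@0
Step 3: thread B executes B1 (x = x). Shared: x=-5. PCs: A@2 B@1 C@0
Step 4: thread B executes B2 (x = x). Shared: x=-5. PCs: A@2 B@2 C@0
Step 5: thread A executes A3 (x = x + 3). Shared: x=-2. PCs: A@3 B@2 C@0
Step 6: thread B executes B3 (x = x + 4). Shared: x=2. PCs: A@3 B@3 C@0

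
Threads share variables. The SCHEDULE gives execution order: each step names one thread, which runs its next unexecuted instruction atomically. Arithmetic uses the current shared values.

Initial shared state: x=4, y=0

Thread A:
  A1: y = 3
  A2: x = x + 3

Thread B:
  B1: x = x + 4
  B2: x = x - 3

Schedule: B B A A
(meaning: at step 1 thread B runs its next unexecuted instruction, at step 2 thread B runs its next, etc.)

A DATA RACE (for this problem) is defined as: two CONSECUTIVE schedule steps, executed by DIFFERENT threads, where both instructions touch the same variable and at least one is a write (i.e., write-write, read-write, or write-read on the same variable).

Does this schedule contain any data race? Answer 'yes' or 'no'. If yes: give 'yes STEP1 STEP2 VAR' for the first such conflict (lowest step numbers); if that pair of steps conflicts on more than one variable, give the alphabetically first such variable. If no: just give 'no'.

Answer: no

Derivation:
Steps 1,2: same thread (B). No race.
Steps 2,3: B(r=x,w=x) vs A(r=-,w=y). No conflict.
Steps 3,4: same thread (A). No race.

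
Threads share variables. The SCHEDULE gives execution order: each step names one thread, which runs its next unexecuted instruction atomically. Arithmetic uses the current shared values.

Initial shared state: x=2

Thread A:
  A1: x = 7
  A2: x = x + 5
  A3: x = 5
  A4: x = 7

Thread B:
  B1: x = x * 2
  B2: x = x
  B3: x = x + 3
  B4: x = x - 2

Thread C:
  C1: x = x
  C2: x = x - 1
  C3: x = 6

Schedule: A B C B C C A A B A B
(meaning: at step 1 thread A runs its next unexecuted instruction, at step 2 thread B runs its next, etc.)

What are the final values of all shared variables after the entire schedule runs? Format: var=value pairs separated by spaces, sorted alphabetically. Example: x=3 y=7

Step 1: thread A executes A1 (x = 7). Shared: x=7. PCs: A@1 B@0 C@0
Step 2: thread B executes B1 (x = x * 2). Shared: x=14. PCs: A@1 B@1 C@0
Step 3: thread C executes C1 (x = x). Shared: x=14. PCs: A@1 B@1 C@1
Step 4: thread B executes B2 (x = x). Shared: x=14. PCs: A@1 B@2 C@1
Step 5: thread C executes C2 (x = x - 1). Shared: x=13. PCs: A@1 B@2 C@2
Step 6: thread C executes C3 (x = 6). Shared: x=6. PCs: A@1 B@2 C@3
Step 7: thread A executes A2 (x = x + 5). Shared: x=11. PCs: A@2 B@2 C@3
Step 8: thread A executes A3 (x = 5). Shared: x=5. PCs: A@3 B@2 C@3
Step 9: thread B executes B3 (x = x + 3). Shared: x=8. PCs: A@3 B@3 C@3
Step 10: thread A executes A4 (x = 7). Shared: x=7. PCs: A@4 B@3 C@3
Step 11: thread B executes B4 (x = x - 2). Shared: x=5. PCs: A@4 B@4 C@3

Answer: x=5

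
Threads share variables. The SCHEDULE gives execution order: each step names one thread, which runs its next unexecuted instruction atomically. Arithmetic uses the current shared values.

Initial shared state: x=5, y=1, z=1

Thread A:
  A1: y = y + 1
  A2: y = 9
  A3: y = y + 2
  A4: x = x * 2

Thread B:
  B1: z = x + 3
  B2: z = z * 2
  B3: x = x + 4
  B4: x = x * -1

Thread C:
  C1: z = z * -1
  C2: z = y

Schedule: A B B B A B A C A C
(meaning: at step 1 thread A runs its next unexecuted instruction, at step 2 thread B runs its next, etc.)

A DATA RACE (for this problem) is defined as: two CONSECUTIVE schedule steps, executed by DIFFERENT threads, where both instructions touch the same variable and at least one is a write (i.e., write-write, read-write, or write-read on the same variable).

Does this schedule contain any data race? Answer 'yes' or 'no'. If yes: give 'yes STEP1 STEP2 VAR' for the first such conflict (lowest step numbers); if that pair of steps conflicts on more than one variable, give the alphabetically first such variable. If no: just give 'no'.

Steps 1,2: A(r=y,w=y) vs B(r=x,w=z). No conflict.
Steps 2,3: same thread (B). No race.
Steps 3,4: same thread (B). No race.
Steps 4,5: B(r=x,w=x) vs A(r=-,w=y). No conflict.
Steps 5,6: A(r=-,w=y) vs B(r=x,w=x). No conflict.
Steps 6,7: B(r=x,w=x) vs A(r=y,w=y). No conflict.
Steps 7,8: A(r=y,w=y) vs C(r=z,w=z). No conflict.
Steps 8,9: C(r=z,w=z) vs A(r=x,w=x). No conflict.
Steps 9,10: A(r=x,w=x) vs C(r=y,w=z). No conflict.

Answer: no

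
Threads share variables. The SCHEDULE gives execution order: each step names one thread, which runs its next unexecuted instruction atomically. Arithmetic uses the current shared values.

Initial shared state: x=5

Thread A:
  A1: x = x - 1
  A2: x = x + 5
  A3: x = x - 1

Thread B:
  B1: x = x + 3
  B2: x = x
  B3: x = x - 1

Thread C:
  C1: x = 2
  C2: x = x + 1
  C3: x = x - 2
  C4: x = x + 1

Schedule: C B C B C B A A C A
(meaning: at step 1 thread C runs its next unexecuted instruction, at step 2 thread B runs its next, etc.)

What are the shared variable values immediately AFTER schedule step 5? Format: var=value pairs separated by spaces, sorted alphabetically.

Answer: x=4

Derivation:
Step 1: thread C executes C1 (x = 2). Shared: x=2. PCs: A@0 B@0 C@1
Step 2: thread B executes B1 (x = x + 3). Shared: x=5. PCs: A@0 B@1 C@1
Step 3: thread C executes C2 (x = x + 1). Shared: x=6. PCs: A@0 B@1 C@2
Step 4: thread B executes B2 (x = x). Shared: x=6. PCs: A@0 B@2 C@2
Step 5: thread C executes C3 (x = x - 2). Shared: x=4. PCs: A@0 B@2 C@3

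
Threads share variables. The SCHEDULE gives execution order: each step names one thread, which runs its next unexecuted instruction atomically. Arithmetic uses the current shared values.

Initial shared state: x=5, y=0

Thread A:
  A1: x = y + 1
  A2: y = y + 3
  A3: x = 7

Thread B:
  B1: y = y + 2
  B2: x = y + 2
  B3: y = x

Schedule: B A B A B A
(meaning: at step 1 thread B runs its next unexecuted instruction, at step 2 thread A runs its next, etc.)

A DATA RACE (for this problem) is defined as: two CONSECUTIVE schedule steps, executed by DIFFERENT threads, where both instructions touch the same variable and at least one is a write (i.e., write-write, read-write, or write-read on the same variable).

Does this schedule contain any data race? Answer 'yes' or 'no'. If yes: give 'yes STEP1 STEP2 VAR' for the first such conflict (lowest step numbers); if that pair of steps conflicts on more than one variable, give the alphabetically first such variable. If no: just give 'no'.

Answer: yes 1 2 y

Derivation:
Steps 1,2: B(y = y + 2) vs A(x = y + 1). RACE on y (W-R).
Steps 2,3: A(x = y + 1) vs B(x = y + 2). RACE on x (W-W).
Steps 3,4: B(x = y + 2) vs A(y = y + 3). RACE on y (R-W).
Steps 4,5: A(y = y + 3) vs B(y = x). RACE on y (W-W).
Steps 5,6: B(y = x) vs A(x = 7). RACE on x (R-W).
First conflict at steps 1,2.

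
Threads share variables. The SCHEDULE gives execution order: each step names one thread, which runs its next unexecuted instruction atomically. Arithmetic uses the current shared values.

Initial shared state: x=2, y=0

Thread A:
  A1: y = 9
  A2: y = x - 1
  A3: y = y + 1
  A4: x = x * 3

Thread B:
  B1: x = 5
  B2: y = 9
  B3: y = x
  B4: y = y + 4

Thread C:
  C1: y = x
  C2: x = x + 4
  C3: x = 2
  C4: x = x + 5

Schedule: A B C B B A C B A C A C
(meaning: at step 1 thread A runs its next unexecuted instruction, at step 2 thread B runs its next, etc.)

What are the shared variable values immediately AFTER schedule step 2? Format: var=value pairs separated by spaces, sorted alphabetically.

Step 1: thread A executes A1 (y = 9). Shared: x=2 y=9. PCs: A@1 B@0 C@0
Step 2: thread B executes B1 (x = 5). Shared: x=5 y=9. PCs: A@1 B@1 C@0

Answer: x=5 y=9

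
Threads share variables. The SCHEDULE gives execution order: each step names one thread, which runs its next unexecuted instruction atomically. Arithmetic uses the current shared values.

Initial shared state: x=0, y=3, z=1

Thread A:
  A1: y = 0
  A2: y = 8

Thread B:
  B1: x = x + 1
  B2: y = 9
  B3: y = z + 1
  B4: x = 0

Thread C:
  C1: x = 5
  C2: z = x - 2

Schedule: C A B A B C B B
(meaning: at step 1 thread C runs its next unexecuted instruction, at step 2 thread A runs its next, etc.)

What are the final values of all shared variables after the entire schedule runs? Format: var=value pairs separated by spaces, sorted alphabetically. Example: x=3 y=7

Step 1: thread C executes C1 (x = 5). Shared: x=5 y=3 z=1. PCs: A@0 B@0 C@1
Step 2: thread A executes A1 (y = 0). Shared: x=5 y=0 z=1. PCs: A@1 B@0 C@1
Step 3: thread B executes B1 (x = x + 1). Shared: x=6 y=0 z=1. PCs: A@1 B@1 C@1
Step 4: thread A executes A2 (y = 8). Shared: x=6 y=8 z=1. PCs: A@2 B@1 C@1
Step 5: thread B executes B2 (y = 9). Shared: x=6 y=9 z=1. PCs: A@2 B@2 C@1
Step 6: thread C executes C2 (z = x - 2). Shared: x=6 y=9 z=4. PCs: A@2 B@2 C@2
Step 7: thread B executes B3 (y = z + 1). Shared: x=6 y=5 z=4. PCs: A@2 B@3 C@2
Step 8: thread B executes B4 (x = 0). Shared: x=0 y=5 z=4. PCs: A@2 B@4 C@2

Answer: x=0 y=5 z=4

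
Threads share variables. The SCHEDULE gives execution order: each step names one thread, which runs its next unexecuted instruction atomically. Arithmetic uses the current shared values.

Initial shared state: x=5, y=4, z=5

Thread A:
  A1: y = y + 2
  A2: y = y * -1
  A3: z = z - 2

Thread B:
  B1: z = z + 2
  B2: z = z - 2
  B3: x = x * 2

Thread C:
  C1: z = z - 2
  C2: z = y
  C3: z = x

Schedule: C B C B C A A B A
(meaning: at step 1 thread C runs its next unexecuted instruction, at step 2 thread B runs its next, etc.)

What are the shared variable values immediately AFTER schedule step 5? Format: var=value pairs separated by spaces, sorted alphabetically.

Answer: x=5 y=4 z=5

Derivation:
Step 1: thread C executes C1 (z = z - 2). Shared: x=5 y=4 z=3. PCs: A@0 B@0 C@1
Step 2: thread B executes B1 (z = z + 2). Shared: x=5 y=4 z=5. PCs: A@0 B@1 C@1
Step 3: thread C executes C2 (z = y). Shared: x=5 y=4 z=4. PCs: A@0 B@1 C@2
Step 4: thread B executes B2 (z = z - 2). Shared: x=5 y=4 z=2. PCs: A@0 B@2 C@2
Step 5: thread C executes C3 (z = x). Shared: x=5 y=4 z=5. PCs: A@0 B@2 C@3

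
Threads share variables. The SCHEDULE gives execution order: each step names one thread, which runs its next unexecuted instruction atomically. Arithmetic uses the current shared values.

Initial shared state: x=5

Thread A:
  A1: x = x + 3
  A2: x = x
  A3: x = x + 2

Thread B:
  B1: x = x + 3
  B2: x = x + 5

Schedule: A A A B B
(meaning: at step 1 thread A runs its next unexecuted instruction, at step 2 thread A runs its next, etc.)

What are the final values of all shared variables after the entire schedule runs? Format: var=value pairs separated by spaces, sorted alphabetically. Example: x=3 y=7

Step 1: thread A executes A1 (x = x + 3). Shared: x=8. PCs: A@1 B@0
Step 2: thread A executes A2 (x = x). Shared: x=8. PCs: A@2 B@0
Step 3: thread A executes A3 (x = x + 2). Shared: x=10. PCs: A@3 B@0
Step 4: thread B executes B1 (x = x + 3). Shared: x=13. PCs: A@3 B@1
Step 5: thread B executes B2 (x = x + 5). Shared: x=18. PCs: A@3 B@2

Answer: x=18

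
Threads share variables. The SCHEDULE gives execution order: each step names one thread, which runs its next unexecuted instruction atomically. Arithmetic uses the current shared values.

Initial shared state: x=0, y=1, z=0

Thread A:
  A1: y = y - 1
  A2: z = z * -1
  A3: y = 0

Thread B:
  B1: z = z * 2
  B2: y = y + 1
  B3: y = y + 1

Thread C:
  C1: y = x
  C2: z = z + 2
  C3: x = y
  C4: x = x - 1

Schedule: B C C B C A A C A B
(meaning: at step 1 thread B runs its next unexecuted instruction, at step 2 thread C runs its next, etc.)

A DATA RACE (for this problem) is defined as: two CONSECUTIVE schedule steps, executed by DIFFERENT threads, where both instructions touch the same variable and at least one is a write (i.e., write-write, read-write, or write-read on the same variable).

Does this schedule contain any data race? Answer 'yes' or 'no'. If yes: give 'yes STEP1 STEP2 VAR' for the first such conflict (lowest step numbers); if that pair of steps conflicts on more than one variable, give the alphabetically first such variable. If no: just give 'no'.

Answer: yes 4 5 y

Derivation:
Steps 1,2: B(r=z,w=z) vs C(r=x,w=y). No conflict.
Steps 2,3: same thread (C). No race.
Steps 3,4: C(r=z,w=z) vs B(r=y,w=y). No conflict.
Steps 4,5: B(y = y + 1) vs C(x = y). RACE on y (W-R).
Steps 5,6: C(x = y) vs A(y = y - 1). RACE on y (R-W).
Steps 6,7: same thread (A). No race.
Steps 7,8: A(r=z,w=z) vs C(r=x,w=x). No conflict.
Steps 8,9: C(r=x,w=x) vs A(r=-,w=y). No conflict.
Steps 9,10: A(y = 0) vs B(y = y + 1). RACE on y (W-W).
First conflict at steps 4,5.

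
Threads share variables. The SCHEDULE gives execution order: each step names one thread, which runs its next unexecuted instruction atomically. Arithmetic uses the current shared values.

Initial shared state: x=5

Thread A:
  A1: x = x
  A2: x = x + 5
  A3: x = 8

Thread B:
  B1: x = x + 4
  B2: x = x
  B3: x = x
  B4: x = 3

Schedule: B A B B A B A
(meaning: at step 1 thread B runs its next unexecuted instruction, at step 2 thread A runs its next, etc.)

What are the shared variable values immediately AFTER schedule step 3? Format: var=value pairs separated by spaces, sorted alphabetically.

Answer: x=9

Derivation:
Step 1: thread B executes B1 (x = x + 4). Shared: x=9. PCs: A@0 B@1
Step 2: thread A executes A1 (x = x). Shared: x=9. PCs: A@1 B@1
Step 3: thread B executes B2 (x = x). Shared: x=9. PCs: A@1 B@2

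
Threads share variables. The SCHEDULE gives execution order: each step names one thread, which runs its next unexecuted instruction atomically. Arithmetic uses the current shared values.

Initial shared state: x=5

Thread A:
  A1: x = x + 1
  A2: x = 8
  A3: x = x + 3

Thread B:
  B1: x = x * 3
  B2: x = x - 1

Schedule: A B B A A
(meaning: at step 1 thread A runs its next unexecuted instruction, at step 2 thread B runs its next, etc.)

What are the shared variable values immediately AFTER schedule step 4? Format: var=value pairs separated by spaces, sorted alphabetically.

Answer: x=8

Derivation:
Step 1: thread A executes A1 (x = x + 1). Shared: x=6. PCs: A@1 B@0
Step 2: thread B executes B1 (x = x * 3). Shared: x=18. PCs: A@1 B@1
Step 3: thread B executes B2 (x = x - 1). Shared: x=17. PCs: A@1 B@2
Step 4: thread A executes A2 (x = 8). Shared: x=8. PCs: A@2 B@2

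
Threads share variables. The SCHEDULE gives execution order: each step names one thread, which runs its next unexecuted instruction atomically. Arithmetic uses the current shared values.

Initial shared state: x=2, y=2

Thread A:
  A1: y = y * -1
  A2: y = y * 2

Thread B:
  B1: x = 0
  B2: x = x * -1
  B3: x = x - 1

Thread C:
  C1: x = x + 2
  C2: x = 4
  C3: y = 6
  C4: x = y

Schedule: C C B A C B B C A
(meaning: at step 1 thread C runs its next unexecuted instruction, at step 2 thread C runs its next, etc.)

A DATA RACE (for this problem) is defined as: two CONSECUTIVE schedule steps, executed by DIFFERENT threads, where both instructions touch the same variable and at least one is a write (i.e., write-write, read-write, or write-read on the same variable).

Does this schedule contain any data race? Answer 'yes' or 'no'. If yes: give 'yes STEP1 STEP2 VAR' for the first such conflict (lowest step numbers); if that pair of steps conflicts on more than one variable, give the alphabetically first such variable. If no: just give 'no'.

Steps 1,2: same thread (C). No race.
Steps 2,3: C(x = 4) vs B(x = 0). RACE on x (W-W).
Steps 3,4: B(r=-,w=x) vs A(r=y,w=y). No conflict.
Steps 4,5: A(y = y * -1) vs C(y = 6). RACE on y (W-W).
Steps 5,6: C(r=-,w=y) vs B(r=x,w=x). No conflict.
Steps 6,7: same thread (B). No race.
Steps 7,8: B(x = x - 1) vs C(x = y). RACE on x (W-W).
Steps 8,9: C(x = y) vs A(y = y * 2). RACE on y (R-W).
First conflict at steps 2,3.

Answer: yes 2 3 x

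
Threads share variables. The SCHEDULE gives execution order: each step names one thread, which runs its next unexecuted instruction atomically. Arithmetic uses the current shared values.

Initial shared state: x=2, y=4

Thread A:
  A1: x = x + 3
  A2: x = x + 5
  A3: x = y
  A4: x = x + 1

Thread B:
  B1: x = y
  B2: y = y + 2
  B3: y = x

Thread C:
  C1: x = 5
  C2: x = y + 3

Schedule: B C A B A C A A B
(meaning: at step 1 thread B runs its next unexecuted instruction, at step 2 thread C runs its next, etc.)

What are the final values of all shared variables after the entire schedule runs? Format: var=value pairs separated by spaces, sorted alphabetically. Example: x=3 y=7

Step 1: thread B executes B1 (x = y). Shared: x=4 y=4. PCs: A@0 B@1 C@0
Step 2: thread C executes C1 (x = 5). Shared: x=5 y=4. PCs: A@0 B@1 C@1
Step 3: thread A executes A1 (x = x + 3). Shared: x=8 y=4. PCs: A@1 B@1 C@1
Step 4: thread B executes B2 (y = y + 2). Shared: x=8 y=6. PCs: A@1 B@2 C@1
Step 5: thread A executes A2 (x = x + 5). Shared: x=13 y=6. PCs: A@2 B@2 C@1
Step 6: thread C executes C2 (x = y + 3). Shared: x=9 y=6. PCs: A@2 B@2 C@2
Step 7: thread A executes A3 (x = y). Shared: x=6 y=6. PCs: A@3 B@2 C@2
Step 8: thread A executes A4 (x = x + 1). Shared: x=7 y=6. PCs: A@4 B@2 C@2
Step 9: thread B executes B3 (y = x). Shared: x=7 y=7. PCs: A@4 B@3 C@2

Answer: x=7 y=7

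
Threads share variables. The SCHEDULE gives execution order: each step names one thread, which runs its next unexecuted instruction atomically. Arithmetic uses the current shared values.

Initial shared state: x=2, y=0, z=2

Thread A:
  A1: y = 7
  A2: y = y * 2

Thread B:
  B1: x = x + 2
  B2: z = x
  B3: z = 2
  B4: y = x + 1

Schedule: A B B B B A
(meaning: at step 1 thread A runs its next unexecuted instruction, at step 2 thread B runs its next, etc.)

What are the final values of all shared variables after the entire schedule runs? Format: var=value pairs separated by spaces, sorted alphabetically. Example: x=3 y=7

Answer: x=4 y=10 z=2

Derivation:
Step 1: thread A executes A1 (y = 7). Shared: x=2 y=7 z=2. PCs: A@1 B@0
Step 2: thread B executes B1 (x = x + 2). Shared: x=4 y=7 z=2. PCs: A@1 B@1
Step 3: thread B executes B2 (z = x). Shared: x=4 y=7 z=4. PCs: A@1 B@2
Step 4: thread B executes B3 (z = 2). Shared: x=4 y=7 z=2. PCs: A@1 B@3
Step 5: thread B executes B4 (y = x + 1). Shared: x=4 y=5 z=2. PCs: A@1 B@4
Step 6: thread A executes A2 (y = y * 2). Shared: x=4 y=10 z=2. PCs: A@2 B@4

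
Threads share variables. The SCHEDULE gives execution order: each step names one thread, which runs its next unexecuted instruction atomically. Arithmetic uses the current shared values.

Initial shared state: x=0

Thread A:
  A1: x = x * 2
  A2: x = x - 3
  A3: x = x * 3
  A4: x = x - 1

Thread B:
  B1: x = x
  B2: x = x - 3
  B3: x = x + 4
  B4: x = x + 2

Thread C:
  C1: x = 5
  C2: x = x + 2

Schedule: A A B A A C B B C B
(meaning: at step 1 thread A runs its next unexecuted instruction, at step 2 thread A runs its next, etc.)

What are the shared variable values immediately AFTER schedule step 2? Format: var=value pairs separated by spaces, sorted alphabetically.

Answer: x=-3

Derivation:
Step 1: thread A executes A1 (x = x * 2). Shared: x=0. PCs: A@1 B@0 C@0
Step 2: thread A executes A2 (x = x - 3). Shared: x=-3. PCs: A@2 B@0 C@0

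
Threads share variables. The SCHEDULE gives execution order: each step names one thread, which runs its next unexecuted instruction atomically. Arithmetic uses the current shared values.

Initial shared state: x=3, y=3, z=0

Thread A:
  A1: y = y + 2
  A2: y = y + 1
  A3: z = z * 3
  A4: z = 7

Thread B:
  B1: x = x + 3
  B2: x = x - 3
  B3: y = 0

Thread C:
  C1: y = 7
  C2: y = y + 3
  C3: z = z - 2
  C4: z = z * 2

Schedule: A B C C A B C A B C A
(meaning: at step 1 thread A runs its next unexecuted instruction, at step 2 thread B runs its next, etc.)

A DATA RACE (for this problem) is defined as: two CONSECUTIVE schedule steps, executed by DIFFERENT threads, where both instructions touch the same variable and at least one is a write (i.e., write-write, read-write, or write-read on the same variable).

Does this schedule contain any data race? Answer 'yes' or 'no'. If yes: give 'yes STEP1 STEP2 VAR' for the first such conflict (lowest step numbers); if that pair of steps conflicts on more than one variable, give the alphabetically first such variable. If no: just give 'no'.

Steps 1,2: A(r=y,w=y) vs B(r=x,w=x). No conflict.
Steps 2,3: B(r=x,w=x) vs C(r=-,w=y). No conflict.
Steps 3,4: same thread (C). No race.
Steps 4,5: C(y = y + 3) vs A(y = y + 1). RACE on y (W-W).
Steps 5,6: A(r=y,w=y) vs B(r=x,w=x). No conflict.
Steps 6,7: B(r=x,w=x) vs C(r=z,w=z). No conflict.
Steps 7,8: C(z = z - 2) vs A(z = z * 3). RACE on z (W-W).
Steps 8,9: A(r=z,w=z) vs B(r=-,w=y). No conflict.
Steps 9,10: B(r=-,w=y) vs C(r=z,w=z). No conflict.
Steps 10,11: C(z = z * 2) vs A(z = 7). RACE on z (W-W).
First conflict at steps 4,5.

Answer: yes 4 5 y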